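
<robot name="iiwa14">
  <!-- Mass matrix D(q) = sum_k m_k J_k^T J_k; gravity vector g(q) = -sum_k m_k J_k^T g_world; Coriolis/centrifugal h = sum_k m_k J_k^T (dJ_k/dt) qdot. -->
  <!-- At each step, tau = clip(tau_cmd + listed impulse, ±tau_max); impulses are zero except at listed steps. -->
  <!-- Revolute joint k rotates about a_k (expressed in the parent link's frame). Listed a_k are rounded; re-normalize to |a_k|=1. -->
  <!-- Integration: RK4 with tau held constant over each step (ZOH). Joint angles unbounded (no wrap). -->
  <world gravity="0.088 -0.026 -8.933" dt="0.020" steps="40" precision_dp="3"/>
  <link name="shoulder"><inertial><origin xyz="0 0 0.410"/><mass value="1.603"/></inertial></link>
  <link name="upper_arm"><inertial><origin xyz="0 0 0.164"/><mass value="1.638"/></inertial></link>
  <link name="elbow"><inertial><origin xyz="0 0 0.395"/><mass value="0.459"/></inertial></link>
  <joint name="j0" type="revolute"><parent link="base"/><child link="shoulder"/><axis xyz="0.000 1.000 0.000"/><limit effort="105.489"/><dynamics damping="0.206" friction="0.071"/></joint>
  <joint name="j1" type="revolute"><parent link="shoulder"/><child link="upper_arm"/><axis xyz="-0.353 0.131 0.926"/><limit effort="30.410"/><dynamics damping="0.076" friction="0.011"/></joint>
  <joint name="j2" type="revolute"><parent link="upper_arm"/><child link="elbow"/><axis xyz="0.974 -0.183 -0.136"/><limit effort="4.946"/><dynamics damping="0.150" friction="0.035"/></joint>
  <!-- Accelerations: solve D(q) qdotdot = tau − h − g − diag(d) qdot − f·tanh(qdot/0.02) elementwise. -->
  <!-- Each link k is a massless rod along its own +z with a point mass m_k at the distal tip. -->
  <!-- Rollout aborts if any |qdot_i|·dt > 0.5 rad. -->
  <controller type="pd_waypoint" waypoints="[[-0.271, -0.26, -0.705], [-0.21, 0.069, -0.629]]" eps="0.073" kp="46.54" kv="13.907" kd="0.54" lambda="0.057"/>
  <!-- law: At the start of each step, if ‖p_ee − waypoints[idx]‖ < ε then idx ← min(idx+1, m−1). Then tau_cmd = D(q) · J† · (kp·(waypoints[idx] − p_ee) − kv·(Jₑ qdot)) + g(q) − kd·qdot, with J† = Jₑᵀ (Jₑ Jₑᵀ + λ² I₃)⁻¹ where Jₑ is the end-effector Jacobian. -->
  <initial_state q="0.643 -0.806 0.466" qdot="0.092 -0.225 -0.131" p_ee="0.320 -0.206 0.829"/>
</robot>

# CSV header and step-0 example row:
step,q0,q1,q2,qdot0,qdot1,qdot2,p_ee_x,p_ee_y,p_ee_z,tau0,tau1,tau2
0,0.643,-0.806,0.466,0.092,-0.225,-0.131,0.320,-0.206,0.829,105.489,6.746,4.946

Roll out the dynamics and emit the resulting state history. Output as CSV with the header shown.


step,q0,q1,q2,qdot0,qdot1,qdot2,p_ee_x,p_ee_y,p_ee_z,tau0,tau1,tau2
1,0.675,-0.842,0.516,3.070,-2.989,5.201,0.318,-0.210,0.818,96.543,6.454,2.342
2,0.762,-0.910,0.665,5.560,-3.367,9.744,0.314,-0.215,0.785,40.518,3.474,-0.121
3,0.881,-0.955,0.876,6.419,-1.332,11.229,0.314,-0.212,0.731,-5.117,-0.501,-0.450
4,1.009,-0.967,1.093,6.323,-0.011,10.328,0.319,-0.204,0.667,-27.584,-2.396,0.205
5,1.130,-0.958,1.285,5.860,0.818,8.957,0.329,-0.194,0.601,-36.011,-3.053,0.724
6,1.242,-0.935,1.452,5.300,1.415,7.790,0.338,-0.185,0.537,-37.786,-3.208,0.919
7,1.342,-0.902,1.599,4.747,1.894,6.918,0.344,-0.178,0.476,-36.783,-3.180,0.876
8,1.432,-0.860,1.731,4.238,2.298,6.277,0.347,-0.172,0.420,-34.853,-3.085,0.706
9,1.512,-0.811,1.851,3.782,2.646,5.782,0.346,-0.169,0.367,-32.820,-2.959,0.491
10,1.584,-0.755,1.962,3.374,2.947,5.371,0.342,-0.166,0.318,-31.006,-2.815,0.279
11,1.648,-0.693,2.066,3.010,3.204,5.003,0.336,-0.163,0.274,-29.493,-2.653,0.093
12,1.704,-0.627,2.162,2.680,3.416,4.651,0.328,-0.161,0.233,-28.243,-2.470,-0.056
13,1.755,-0.557,2.252,2.381,3.580,4.302,0.319,-0.158,0.195,-27.147,-2.260,-0.170
14,1.800,-0.484,2.334,2.108,3.694,3.948,0.310,-0.156,0.162,-26.046,-2.019,-0.249
15,1.840,-0.409,2.410,1.862,3.756,3.589,0.301,-0.153,0.133,-24.732,-1.744,-0.300
16,1.875,-0.334,2.478,1.645,3.771,3.224,0.292,-0.151,0.107,-22.969,-1.439,-0.324
17,1.906,-0.258,2.539,1.468,3.746,2.858,0.284,-0.148,0.084,-20.532,-1.115,-0.326
18,1.934,-0.183,2.593,1.345,3.689,2.495,0.277,-0.147,0.064,-17.270,-0.790,-0.306
19,1.960,-0.110,2.639,1.295,3.601,2.136,0.272,-0.146,0.047,-13.181,-0.486,-0.264
20,1.987,-0.039,2.678,1.337,3.483,1.784,0.267,-0.146,0.031,-8.458,-0.225,-0.201
21,2.015,0.029,2.711,1.484,3.328,1.443,0.263,-0.147,0.015,-3.461,-0.026,-0.117
22,2.047,0.094,2.736,1.743,3.134,1.115,0.260,-0.150,-0.000,1.380,0.105,-0.016
23,2.086,0.155,2.756,2.106,2.897,0.806,0.257,-0.153,-0.017,5.696,0.171,0.100
24,2.132,0.210,2.769,2.561,2.615,0.515,0.254,-0.157,-0.035,9.257,0.189,0.227
25,2.189,0.259,2.777,3.086,2.290,0.242,0.250,-0.162,-0.056,11.966,0.175,0.362
26,2.256,0.301,2.779,3.658,1.931,-0.009,0.244,-0.168,-0.078,13.784,0.144,0.500
27,2.335,0.336,2.777,4.250,1.565,-0.222,0.236,-0.174,-0.103,14.710,0.096,0.615
28,2.426,0.363,2.770,4.839,1.111,-0.463,0.224,-0.180,-0.129,15.012,0.084,0.764
29,2.529,0.381,2.758,5.403,0.652,-0.692,0.209,-0.186,-0.156,14.453,0.064,0.917
30,2.642,0.389,2.742,5.916,0.178,-0.920,0.190,-0.192,-0.184,13.306,0.044,1.077
31,2.765,0.389,2.722,6.359,-0.271,-1.132,0.166,-0.199,-0.210,11.744,-0.004,1.232
32,2.896,0.379,2.697,6.719,-0.744,-1.351,0.137,-0.206,-0.234,10.324,-0.052,1.391
33,3.033,0.359,2.668,6.997,-1.216,-1.557,0.106,-0.212,-0.255,9.252,-0.115,1.534
34,3.175,0.330,2.635,7.199,-1.689,-1.748,0.071,-0.219,-0.272,8.584,-0.185,1.653
35,3.320,0.291,2.599,7.334,-2.161,-1.917,0.035,-0.226,-0.285,7.813,-0.251,1.740
36,3.468,0.244,2.559,7.402,-2.612,-2.057,-0.002,-0.232,-0.294,5.761,-0.315,1.787
37,3.616,0.188,2.517,7.372,-2.987,-2.152,-0.040,-0.237,-0.300,1.114,-0.412,1.789
38,3.761,0.125,2.473,7.184,-3.215,-2.188,-0.076,-0.241,-0.301,-6.317,-0.598,1.745
39,3.901,0.061,2.430,6.774,-3.242,-2.154,-0.111,-0.244,-0.300,-14.850,-0.892,1.663
40,4.030,-0.003,2.387,6.123,-3.074,-2.060,-0.143,-0.246,-0.297,,,


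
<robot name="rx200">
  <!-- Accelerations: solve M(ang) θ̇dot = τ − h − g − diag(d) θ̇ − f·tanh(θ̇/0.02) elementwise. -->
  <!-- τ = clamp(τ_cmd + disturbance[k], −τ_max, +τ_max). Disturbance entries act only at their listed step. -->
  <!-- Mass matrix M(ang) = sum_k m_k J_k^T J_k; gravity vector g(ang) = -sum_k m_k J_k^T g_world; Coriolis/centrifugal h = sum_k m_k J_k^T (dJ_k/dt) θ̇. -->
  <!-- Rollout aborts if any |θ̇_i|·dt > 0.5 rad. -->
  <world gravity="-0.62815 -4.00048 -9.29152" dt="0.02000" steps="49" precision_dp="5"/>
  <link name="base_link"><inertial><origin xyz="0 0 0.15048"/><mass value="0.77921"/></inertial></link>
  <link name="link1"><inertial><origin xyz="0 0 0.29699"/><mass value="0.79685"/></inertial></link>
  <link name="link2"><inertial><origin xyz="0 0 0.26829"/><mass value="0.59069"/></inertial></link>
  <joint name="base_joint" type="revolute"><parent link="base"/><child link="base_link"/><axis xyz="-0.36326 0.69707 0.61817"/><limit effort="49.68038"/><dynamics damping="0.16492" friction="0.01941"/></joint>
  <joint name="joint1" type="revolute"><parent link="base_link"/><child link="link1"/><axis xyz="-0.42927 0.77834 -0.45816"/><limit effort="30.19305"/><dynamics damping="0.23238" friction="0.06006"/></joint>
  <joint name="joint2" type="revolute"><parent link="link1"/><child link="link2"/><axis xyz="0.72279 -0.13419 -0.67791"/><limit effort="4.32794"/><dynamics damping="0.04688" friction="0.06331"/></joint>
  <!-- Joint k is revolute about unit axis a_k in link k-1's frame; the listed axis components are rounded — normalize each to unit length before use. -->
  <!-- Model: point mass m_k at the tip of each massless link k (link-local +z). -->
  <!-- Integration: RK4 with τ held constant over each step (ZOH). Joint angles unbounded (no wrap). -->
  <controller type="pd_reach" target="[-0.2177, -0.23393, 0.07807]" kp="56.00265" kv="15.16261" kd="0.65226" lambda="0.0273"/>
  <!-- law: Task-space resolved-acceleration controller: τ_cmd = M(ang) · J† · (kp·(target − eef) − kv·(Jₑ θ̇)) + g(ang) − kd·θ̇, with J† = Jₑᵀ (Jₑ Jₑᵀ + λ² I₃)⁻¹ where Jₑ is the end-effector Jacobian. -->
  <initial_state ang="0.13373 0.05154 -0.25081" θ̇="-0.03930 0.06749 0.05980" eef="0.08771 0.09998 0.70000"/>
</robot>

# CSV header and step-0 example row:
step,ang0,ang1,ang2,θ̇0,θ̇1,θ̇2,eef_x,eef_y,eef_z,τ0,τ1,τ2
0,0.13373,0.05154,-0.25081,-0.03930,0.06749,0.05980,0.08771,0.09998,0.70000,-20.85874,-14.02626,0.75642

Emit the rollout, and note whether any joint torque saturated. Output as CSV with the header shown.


step,ang0,ang1,ang2,θ̇0,θ̇1,θ̇2,eef_x,eef_y,eef_z,τ0,τ1,τ2
1,0.07155,0.10369,-0.27239,-5.63532,4.48250,-2.44684,0.08413,0.09782,0.69951,-17.93287,-16.23277,2.13326
2,-0.02697,0.16114,-0.32057,-4.56404,1.68765,-2.19626,0.06843,0.08943,0.69982,-14.48003,-9.81635,1.18320
3,-0.14580,0.21280,-0.37583,-7.13578,3.26797,-3.32695,0.04218,0.07424,0.70045,-8.14776,-7.21296,1.30748
4,-0.28097,0.26386,-0.42883,-6.52679,2.01112,-1.93344,0.00868,0.05367,0.69984,-3.52587,-2.36086,-0.32354
5,-0.41782,0.30760,-0.47051,-7.14825,2.35326,-2.22829,-0.03002,0.03040,0.69722,0.38273,-0.23528,-0.42223
6,-0.55647,0.35049,-0.50729,-6.77440,1.99900,-1.47364,-0.07093,0.00694,0.69135,2.75360,1.70831,-1.21076
7,-0.69117,0.39121,-0.53727,-6.71631,2.09243,-1.54943,-0.11228,-0.01541,0.68229,4.44687,2.54314,-1.24284
8,-0.82159,0.43188,-0.56522,-6.35908,2.00723,-1.28205,-0.15239,-0.03574,0.67008,5.43703,3.11938,-1.49465
9,-0.94573,0.47211,-0.59083,-6.07745,2.03609,-1.31111,-0.19036,-0.05392,0.65530,6.07348,3.27889,-1.47599
10,-1.06343,0.51244,-0.61598,-5.71654,2.01798,-1.23784,-0.22549,-0.06996,0.63847,6.40521,3.28193,-1.52116
11,-1.17421,0.55270,-0.64062,-5.38116,2.02559,-1.25583,-0.25752,-0.08413,0.62016,6.56511,3.12034,-1.48261
12,-1.27820,0.59299,-0.66534,-5.03602,2.01933,-1.24330,-0.28632,-0.09672,0.60083,6.59287,2.87956,-1.46333
13,-1.37550,0.63320,-0.69008,-4.70979,2.01651,-1.25377,-0.31198,-0.10805,0.58091,6.54205,2.57463,-1.42295
14,-1.46641,0.67331,-0.71494,-4.39536,2.00788,-1.25308,-0.33462,-0.11838,0.56069,6.43664,2.23810,-1.39077
15,-1.55125,0.71325,-0.73984,-4.10008,1.99744,-1.25501,-0.35444,-0.12794,0.54041,6.29972,1.88302,-1.35661
16,-1.63036,0.75295,-0.76475,-3.82241,1.98326,-1.25094,-0.37168,-0.13692,0.52027,6.14409,1.52370,-1.32801
17,-1.70413,0.79235,-0.78957,-3.56364,1.96633,-1.24447,-0.38654,-0.14547,0.50038,5.97991,1.16816,-1.30241
18,-1.77292,0.83140,-0.81425,-3.32289,1.94642,-1.23394,-0.39926,-0.15367,0.48084,5.81332,0.82308,-1.28134
19,-1.83707,0.87002,-0.83870,-3.09967,1.92388,-1.22056,-0.41003,-0.16160,0.46171,5.64861,0.49262,-1.26392
20,-1.89694,0.90818,-0.86288,-2.89300,1.89886,-1.20441,-0.41905,-0.16930,0.44304,5.48835,0.17971,-1.25015
21,-1.95284,0.94583,-0.88672,-2.70190,1.87161,-1.18615,-0.42648,-0.17681,0.42486,5.33408,-0.11393,-1.23949
22,-2.00507,0.98291,-0.91020,-2.52532,1.84233,-1.16620,-0.43249,-0.18413,0.40720,5.18659,-0.38736,-1.23162
23,-2.05391,1.01940,-0.93327,-2.36220,1.81125,-1.14503,-0.43722,-0.19128,0.39006,5.04618,-0.64028,-1.22613
24,-2.09961,1.05526,-0.95592,-2.21154,1.77857,-1.12303,-0.44079,-0.19824,0.37345,4.91286,-0.87283,-1.22266
25,-2.14243,1.09045,-0.97813,-2.07234,1.74452,-1.10055,-0.44333,-0.20501,0.35739,4.78640,-1.08546,-1.22087
26,-2.18257,1.12496,-0.99991,-1.94371,1.70930,-1.07790,-0.44494,-0.21158,0.34187,4.66650,-1.27887,-1.22049
27,-2.22024,1.15875,-1.02123,-1.82476,1.67309,-1.05531,-0.44572,-0.21795,0.32689,4.55279,-1.45389,-1.22124
28,-2.25562,1.19182,-1.04211,-1.71471,1.63608,-1.03300,-0.44574,-0.22410,0.31246,4.44488,-1.61149,-1.22290
29,-2.28888,1.22415,-1.06255,-1.61282,1.59845,-1.01112,-0.44511,-0.23002,0.29856,4.34239,-1.75266,-1.22527
30,-2.32019,1.25572,-1.08257,-1.51840,1.56037,-0.98981,-0.44388,-0.23571,0.28520,4.24493,-1.87843,-1.22818
31,-2.34968,1.28653,-1.10217,-1.43085,1.52200,-0.96914,-0.44213,-0.24116,0.27236,4.15217,-1.98986,-1.23148
32,-2.37748,1.31657,-1.12136,-1.34959,1.48347,-0.94920,-0.43992,-0.24637,0.26005,4.06379,-2.08797,-1.23506
33,-2.40372,1.34584,-1.14017,-1.27410,1.44493,-0.93002,-0.43730,-0.25134,0.24825,3.97949,-2.17376,-1.23880
34,-2.42850,1.37435,-1.15860,-1.20390,1.40650,-0.91163,-0.43433,-0.25606,0.23695,3.89900,-2.24821,-1.24261
35,-2.45192,1.40209,-1.17668,-1.13857,1.36829,-0.89403,-0.43105,-0.26053,0.22615,3.82209,-2.31224,-1.24641
36,-2.47409,1.42908,-1.19441,-1.07770,1.33041,-0.87723,-0.42751,-0.26476,0.21583,3.74853,-2.36675,-1.25015
37,-2.49508,1.45531,-1.21182,-1.02093,1.29295,-0.86120,-0.42375,-0.26876,0.20598,3.67812,-2.41258,-1.25378
38,-2.51497,1.48080,-1.22891,-0.96793,1.25600,-0.84593,-0.41981,-0.27251,0.19659,3.61068,-2.45051,-1.25724
39,-2.53384,1.50555,-1.24570,-0.91841,1.21962,-0.83138,-0.41571,-0.27604,0.18764,3.54605,-2.48128,-1.26050
40,-2.55175,1.52959,-1.26222,-0.87207,1.18388,-0.81753,-0.41150,-0.27934,0.17912,3.48407,-2.50560,-1.26353
41,-2.56877,1.55292,-1.27846,-0.82868,1.14883,-0.80434,-0.40718,-0.28243,0.17102,3.42460,-2.52409,-1.26631
42,-2.58494,1.57556,-1.29444,-0.78801,1.11452,-0.79177,-0.40280,-0.28530,0.16332,3.36751,-2.53736,-1.26882
43,-2.60033,1.59751,-1.31018,-0.74983,1.08099,-0.77977,-0.39837,-0.28797,0.15602,3.31267,-2.54597,-1.27105
44,-2.61497,1.61881,-1.32568,-0.71396,1.04826,-0.76832,-0.39391,-0.29045,0.14908,3.25999,-2.55041,-1.27298
45,-2.62892,1.63946,-1.34096,-0.68022,1.01635,-0.75738,-0.38944,-0.29274,0.14251,3.20935,-2.55115,-1.27462
46,-2.64222,1.65948,-1.35603,-0.64845,0.98529,-0.74689,-0.38497,-0.29485,0.13629,3.16065,-2.54863,-1.27594
47,-2.65489,1.67889,-1.37089,-0.61850,0.95508,-0.73684,-0.38053,-0.29680,0.13039,3.11381,-2.54322,-1.27696
48,-2.66699,1.69771,-1.38555,-0.59023,0.92574,-0.72717,-0.37611,-0.29858,0.12482,3.06874,-2.53529,-1.27767
49,-2.67853,1.71594,-1.40002,-0.56352,0.89725,-0.71787,-0.37174,-0.30020,0.11955,,,
# any joint saturated: no


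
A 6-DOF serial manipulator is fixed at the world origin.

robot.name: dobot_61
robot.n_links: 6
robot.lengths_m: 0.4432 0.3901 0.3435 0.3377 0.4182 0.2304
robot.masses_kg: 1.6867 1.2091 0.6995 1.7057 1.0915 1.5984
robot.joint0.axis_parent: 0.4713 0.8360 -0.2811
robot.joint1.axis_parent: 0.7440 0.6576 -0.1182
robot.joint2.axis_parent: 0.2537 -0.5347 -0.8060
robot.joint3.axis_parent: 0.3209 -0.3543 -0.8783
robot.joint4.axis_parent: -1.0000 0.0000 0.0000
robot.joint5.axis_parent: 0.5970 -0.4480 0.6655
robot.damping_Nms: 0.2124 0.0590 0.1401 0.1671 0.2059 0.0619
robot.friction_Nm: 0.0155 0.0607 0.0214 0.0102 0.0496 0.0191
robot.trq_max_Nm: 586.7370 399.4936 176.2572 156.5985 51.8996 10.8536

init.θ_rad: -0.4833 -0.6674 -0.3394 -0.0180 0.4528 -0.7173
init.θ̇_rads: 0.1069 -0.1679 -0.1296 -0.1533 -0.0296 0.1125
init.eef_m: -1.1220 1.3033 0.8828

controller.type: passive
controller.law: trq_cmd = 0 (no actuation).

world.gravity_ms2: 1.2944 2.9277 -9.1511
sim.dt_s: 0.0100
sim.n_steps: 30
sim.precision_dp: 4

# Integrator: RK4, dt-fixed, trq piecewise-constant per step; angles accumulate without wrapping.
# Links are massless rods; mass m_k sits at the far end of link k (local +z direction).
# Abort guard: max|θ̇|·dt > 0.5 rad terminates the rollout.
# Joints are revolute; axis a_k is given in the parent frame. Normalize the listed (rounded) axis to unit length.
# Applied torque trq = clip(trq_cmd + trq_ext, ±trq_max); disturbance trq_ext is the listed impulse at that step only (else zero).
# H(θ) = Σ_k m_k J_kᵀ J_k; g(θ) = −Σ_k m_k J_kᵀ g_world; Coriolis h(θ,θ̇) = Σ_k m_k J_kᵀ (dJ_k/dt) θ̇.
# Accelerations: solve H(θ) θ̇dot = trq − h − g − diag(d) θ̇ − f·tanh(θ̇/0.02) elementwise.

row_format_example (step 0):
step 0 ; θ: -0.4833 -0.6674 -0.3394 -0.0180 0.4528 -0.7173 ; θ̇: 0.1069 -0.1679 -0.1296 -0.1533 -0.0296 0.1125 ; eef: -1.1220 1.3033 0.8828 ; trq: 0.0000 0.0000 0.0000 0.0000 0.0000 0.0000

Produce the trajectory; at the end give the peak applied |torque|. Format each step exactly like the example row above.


step 1 ; θ: -0.4823 -0.6695 -0.3416 -0.0179 0.4526 -0.7164 ; θ̇: 0.1030 -0.2603 -0.2997 0.1471 -0.0194 0.0525 ; eef: -1.1210 1.3046 0.8808 ; trq: 0.0000 0.0000 0.0000 0.0000 0.0000 0.0000
step 2 ; θ: -0.4812 -0.6726 -0.3453 -0.0152 0.4523 -0.7163 ; θ̇: 0.0996 -0.3508 -0.4513 0.3875 -0.0306 -0.0270 ; eef: -1.1198 1.3063 0.8779 ; trq: 0.0000 0.0000 0.0000 0.0000 0.0000 0.0000
step 3 ; θ: -0.4803 -0.6766 -0.3506 -0.0103 0.4519 -0.7170 ; θ̇: 0.0961 -0.4396 -0.5945 0.5975 -0.0519 -0.1066 ; eef: -1.1185 1.3086 0.8742 ; trq: 0.0000 0.0000 0.0000 0.0000 0.0000 0.0000
step 4 ; θ: -0.4793 -0.6814 -0.3572 -0.0034 0.4513 -0.7185 ; θ̇: 0.0920 -0.5260 -0.7276 0.7703 -0.0872 -0.1983 ; eef: -1.1172 1.3113 0.8695 ; trq: 0.0000 0.0000 0.0000 0.0000 0.0000 0.0000
step 5 ; θ: -0.4784 -0.6871 -0.3651 0.0050 0.4502 -0.7210 ; θ̇: 0.0870 -0.6100 -0.8536 0.9138 -0.1342 -0.2981 ; eef: -1.1157 1.3144 0.8639 ; trq: 0.0000 0.0000 0.0000 0.0000 0.0000 0.0000
step 6 ; θ: -0.4776 -0.6936 -0.3742 0.0148 0.4485 -0.7245 ; θ̇: 0.0807 -0.6912 -0.9749 1.0342 -0.1907 -0.4023 ; eef: -1.1141 1.3181 0.8574 ; trq: 0.0000 0.0000 0.0000 0.0000 0.0000 0.0000
step 7 ; θ: -0.4768 -0.7009 -0.3846 0.0256 0.4463 -0.7290 ; θ̇: 0.0727 -0.7695 -1.0935 1.1362 -0.2553 -0.5080 ; eef: -1.1124 1.3221 0.8499 ; trq: 0.0000 0.0000 0.0000 0.0000 0.0000 0.0000
step 8 ; θ: -0.4761 -0.7090 -0.3961 0.0375 0.4434 -0.7346 ; θ̇: 0.0626 -0.8444 -1.2108 1.2232 -0.3269 -0.6128 ; eef: -1.1106 1.3266 0.8416 ; trq: 0.0000 0.0000 0.0000 0.0000 0.0000 0.0000
step 9 ; θ: -0.4756 -0.7178 -0.4088 0.0501 0.4398 -0.7413 ; θ̇: 0.0501 -0.9157 -1.3282 1.2975 -0.4050 -0.7145 ; eef: -1.1086 1.3315 0.8323 ; trq: 0.0000 0.0000 0.0000 0.0000 0.0000 0.0000
step 10 ; θ: -0.4751 -0.7273 -0.4227 0.0634 0.4353 -0.7489 ; θ̇: 0.0349 -0.9830 -1.4463 1.3606 -0.4894 -0.8113 ; eef: -1.1066 1.3368 0.8220 ; trq: 0.0000 0.0000 0.0000 0.0000 0.0000 0.0000
step 11 ; θ: -0.4749 -0.7374 -0.4377 0.0772 0.4300 -0.7575 ; θ̇: 0.0165 -1.0459 -1.5658 1.4135 -0.5797 -0.9015 ; eef: -1.1045 1.3425 0.8108 ; trq: 0.0000 0.0000 0.0000 0.0000 0.0000 0.0000
step 12 ; θ: -0.4748 -0.7482 -0.4540 0.0916 0.4237 -0.7669 ; θ̇: -0.0052 -1.1042 -1.6870 1.4566 -0.6762 -0.9833 ; eef: -1.1023 1.3485 0.7987 ; trq: 0.0000 0.0000 0.0000 0.0000 0.0000 0.0000
step 13 ; θ: -0.4750 -0.7595 -0.4715 0.1063 0.4164 -0.7771 ; θ̇: -0.0305 -1.1575 -1.8101 1.4901 -0.7791 -1.0549 ; eef: -1.1000 1.3549 0.7856 ; trq: 0.0000 0.0000 0.0000 0.0000 0.0000 0.0000
step 14 ; θ: -0.4754 -0.7713 -0.4902 0.1214 0.4081 -0.7880 ; θ̇: -0.0599 -1.2051 -1.9355 1.5140 -0.8883 -1.1144 ; eef: -1.0976 1.3616 0.7716 ; trq: 0.0000 0.0000 0.0000 0.0000 0.0000 0.0000
step 15 ; θ: -0.4762 -0.7836 -0.5102 0.1366 0.3986 -0.7993 ; θ̇: -0.0940 -1.2467 -2.0634 1.5281 -1.0041 -1.1596 ; eef: -1.0951 1.3687 0.7566 ; trq: 0.0000 0.0000 0.0000 0.0000 0.0000 0.0000
step 16 ; θ: -0.4773 -0.7962 -0.5315 0.1519 0.3880 -0.8111 ; θ̇: -0.1329 -1.2816 -2.1936 1.5321 -1.1265 -1.1881 ; eef: -1.0925 1.3760 0.7406 ; trq: 0.0000 0.0000 0.0000 0.0000 0.0000 0.0000
step 17 ; θ: -0.4789 -0.8092 -0.5541 0.1672 0.3761 -0.8230 ; θ̇: -0.1771 -1.3094 -2.3259 1.5256 -1.2556 -1.1974 ; eef: -1.0898 1.3836 0.7237 ; trq: 0.0000 0.0000 0.0000 0.0000 0.0000 0.0000
step 18 ; θ: -0.4809 -0.8224 -0.5780 0.1824 0.3628 -0.8350 ; θ̇: -0.2270 -1.3297 -2.4602 1.5081 -1.3915 -1.1842 ; eef: -1.0870 1.3914 0.7058 ; trq: 0.0000 0.0000 0.0000 0.0000 0.0000 0.0000
step 19 ; θ: -0.4834 -0.8357 -0.6033 0.1973 0.3482 -0.8466 ; θ̇: -0.2829 -1.3420 -2.5960 1.4795 -1.5339 -1.1453 ; eef: -1.0841 1.3995 0.6870 ; trq: 0.0000 0.0000 0.0000 0.0000 0.0000 0.0000
step 20 ; θ: -0.4866 -0.8492 -0.6299 0.2119 0.3321 -0.8578 ; θ̇: -0.3451 -1.3459 -2.7331 1.4395 -1.6824 -1.0769 ; eef: -1.0811 1.4078 0.6672 ; trq: 0.0000 0.0000 0.0000 0.0000 0.0000 0.0000
step 21 ; θ: -0.4904 -0.8626 -0.6580 0.2261 0.3145 -0.8681 ; θ̇: -0.4141 -1.3409 -2.8708 1.3883 -1.8363 -0.9748 ; eef: -1.0780 1.4163 0.6464 ; trq: 0.0000 0.0000 0.0000 0.0000 0.0000 0.0000
step 22 ; θ: -0.4949 -0.8760 -0.6874 0.2397 0.2954 -0.8771 ; θ̇: -0.4900 -1.3266 -3.0089 1.3260 -1.9944 -0.8346 ; eef: -1.0748 1.4250 0.6246 ; trq: 0.0000 0.0000 0.0000 0.0000 0.0000 0.0000
step 23 ; θ: -0.5002 -0.8891 -0.7181 0.2526 0.2747 -0.8846 ; θ̇: -0.5734 -1.3026 -3.1468 1.2532 -2.1554 -0.6519 ; eef: -1.0715 1.4338 0.6018 ; trq: 0.0000 0.0000 0.0000 0.0000 0.0000 0.0000
step 24 ; θ: -0.5064 -0.9020 -0.7503 0.2647 0.2523 -0.8900 ; θ̇: -0.6643 -1.2682 -3.2841 1.1705 -2.3174 -0.4219 ; eef: -1.0681 1.4427 0.5781 ; trq: 0.0000 0.0000 0.0000 0.0000 0.0000 0.0000
step 25 ; θ: -0.5135 -0.9144 -0.7838 0.2759 0.2283 -0.8929 ; θ̇: -0.7633 -1.2231 -3.4203 1.0785 -2.4779 -0.1402 ; eef: -1.0646 1.4518 0.5534 ; trq: 0.0000 0.0000 0.0000 0.0000 0.0000 0.0000
step 26 ; θ: -0.5217 -0.9264 -0.8187 0.2862 0.2027 -0.8927 ; θ̇: -0.8704 -1.1669 -3.5515 0.9706 -2.6373 0.1868 ; eef: -1.0610 1.4609 0.5277 ; trq: 0.0000 0.0000 0.0000 0.0000 0.0000 0.0000
step 27 ; θ: -0.5309 -0.9377 -0.8548 0.2953 0.1756 -0.8889 ; θ̇: -0.9861 -1.0989 -3.6806 0.8556 -2.7886 0.5716 ; eef: -1.0573 1.4700 0.5010 ; trq: 0.0000 0.0000 0.0000 0.0000 0.0000 0.0000
step 28 ; θ: -0.5414 -0.9483 -0.8923 0.3033 0.1470 -0.8810 ; θ̇: -1.1105 -1.0182 -3.8083 0.7354 -2.9273 1.0212 ; eef: -1.0535 1.4792 0.4734 ; trq: 0.0000 0.0000 0.0000 0.0000 0.0000 0.0000
step 29 ; θ: -0.5532 -0.9581 -0.9310 0.3100 0.1171 -0.8683 ; θ̇: -1.2437 -0.9241 -3.9334 0.6083 -3.0493 1.5381 ; eef: -1.0495 1.4883 0.4448 ; trq: 0.0000 0.0000 0.0000 0.0000 0.0000 0.0000
step 30 ; θ: -0.5663 -0.9668 -0.9709 0.3154 0.0861 -0.8500 ; θ̇: -1.3856 -0.8158 -4.0548 0.4722 -3.1499 2.1249 ; eef: -1.0453 1.4973 0.4154
max |trq| (N·m): 0.0000


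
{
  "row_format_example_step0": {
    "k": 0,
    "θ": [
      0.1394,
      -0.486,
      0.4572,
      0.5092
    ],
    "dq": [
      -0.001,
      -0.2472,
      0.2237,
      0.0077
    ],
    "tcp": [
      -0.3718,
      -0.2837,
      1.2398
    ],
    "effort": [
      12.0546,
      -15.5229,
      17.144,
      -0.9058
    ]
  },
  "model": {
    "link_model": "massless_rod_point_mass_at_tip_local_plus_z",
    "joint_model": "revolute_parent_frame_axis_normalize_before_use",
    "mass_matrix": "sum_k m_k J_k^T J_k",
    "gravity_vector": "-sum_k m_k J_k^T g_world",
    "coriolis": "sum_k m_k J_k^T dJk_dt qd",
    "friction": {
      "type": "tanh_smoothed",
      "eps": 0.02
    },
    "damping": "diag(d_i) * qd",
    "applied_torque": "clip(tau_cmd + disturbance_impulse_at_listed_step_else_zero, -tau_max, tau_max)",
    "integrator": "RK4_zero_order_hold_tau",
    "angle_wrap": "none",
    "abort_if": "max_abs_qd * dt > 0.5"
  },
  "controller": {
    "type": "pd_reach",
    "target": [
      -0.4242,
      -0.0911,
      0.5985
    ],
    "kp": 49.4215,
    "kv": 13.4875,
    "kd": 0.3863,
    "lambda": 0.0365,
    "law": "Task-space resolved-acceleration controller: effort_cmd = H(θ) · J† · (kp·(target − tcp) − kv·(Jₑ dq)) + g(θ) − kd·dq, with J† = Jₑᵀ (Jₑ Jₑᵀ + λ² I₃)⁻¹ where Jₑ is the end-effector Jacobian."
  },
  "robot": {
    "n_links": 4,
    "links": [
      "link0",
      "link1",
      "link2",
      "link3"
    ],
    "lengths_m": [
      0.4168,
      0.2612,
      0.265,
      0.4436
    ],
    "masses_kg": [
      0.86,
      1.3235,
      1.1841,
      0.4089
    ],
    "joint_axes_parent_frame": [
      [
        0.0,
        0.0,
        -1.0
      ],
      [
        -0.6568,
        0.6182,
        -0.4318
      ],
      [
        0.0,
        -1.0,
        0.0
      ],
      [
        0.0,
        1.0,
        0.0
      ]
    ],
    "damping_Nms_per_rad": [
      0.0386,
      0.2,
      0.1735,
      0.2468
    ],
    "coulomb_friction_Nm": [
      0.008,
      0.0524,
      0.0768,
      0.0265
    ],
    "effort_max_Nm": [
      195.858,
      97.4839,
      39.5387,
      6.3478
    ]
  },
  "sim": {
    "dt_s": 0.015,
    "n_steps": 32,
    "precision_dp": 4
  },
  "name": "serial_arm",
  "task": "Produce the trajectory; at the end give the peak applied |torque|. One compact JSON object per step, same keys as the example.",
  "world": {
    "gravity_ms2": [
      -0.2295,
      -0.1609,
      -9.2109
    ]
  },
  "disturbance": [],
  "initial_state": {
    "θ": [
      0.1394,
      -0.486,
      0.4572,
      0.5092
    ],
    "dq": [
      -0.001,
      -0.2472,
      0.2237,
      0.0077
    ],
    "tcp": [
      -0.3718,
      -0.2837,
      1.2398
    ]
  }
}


{"k":1,"\u03b8":[0.1442,-0.4921,0.4772,0.5381],"dq":[0.6761,-0.5992,2.3355,3.7017],"tcp":[-0.376,-0.285,1.2346],"effort":[9.7003,-11.1,12.3338,-1.8611]}
{"k":2,"\u03b8":[0.1624,-0.5061,0.5146,0.6034],"dq":[1.7435,-1.2745,2.6277,4.9622],"tcp":[-0.3823,-0.2849,1.2248],"effort":[7.7691,-6.5996,8.4476,-1.5228]}
{"k":3,"\u03b8":[0.1954,-0.5301,0.5524,0.6807],"dq":[2.6211,-1.9136,2.4128,5.335],"tcp":[-0.3921,-0.2844,1.2112],"effort":[6.2883,-2.3548,5.1572,-0.8575]}
{"k":4,"\u03b8":[0.2394,-0.5628,0.5857,0.7606],"dq":[3.2276,-2.441,2.0457,5.319],"tcp":[-0.4049,-0.2835,1.1945],"effort":[5.1583,1.3781,2.4447,-0.1653]}
{"k":5,"\u03b8":[0.2908,-0.6025,0.6132,0.8388],"dq":[3.6055,-2.8529,1.638,5.1177],"tcp":[-0.42,-0.2823,1.1754],"effort":[4.2543,4.4742,0.2785,0.452]}
{"k":6,"\u03b8":[0.3466,-0.6476,0.6347,0.9134],"dq":[3.8141,-3.1622,1.2356,4.8324],"tcp":[-0.4366,-0.2804,1.1543],"effort":[3.472,6.9246,-1.4137,0.9632]}
{"k":7,"\u03b8":[0.4045,-0.6967,0.6503,0.9834],"dq":[3.9025,-3.3842,0.8617,4.5172],"tcp":[-0.454,-0.2777,1.132],"effort":[2.7399,8.7876,-2.7183,1.3662]}
{"k":8,"\u03b8":[0.463,-0.7486,0.6607,1.0487],"dq":[3.9059,-3.5323,0.5299,4.201],"tcp":[-0.4715,-0.274,1.1088],"effort":[2.0182,10.1494,-3.7166,1.671]}
{"k":9,"\u03b8":[0.5212,-0.8023,0.6665,1.1094],"dq":[3.8485,-3.6182,0.2479,3.899],"tcp":[-0.4888,-0.2693,1.0851],"effort":[1.2931,11.1004,-4.4761,1.8913]}
{"k":10,"\u03b8":[0.5781,-0.8568,0.6685,1.1658],"dq":[3.7459,-3.6509,0.0212,3.6196],"tcp":[-0.5053,-0.2634,1.0614],"effort":[0.568,11.7256,-5.0513,2.0409]}
{"k":11,"\u03b8":[0.6331,-0.9113,0.6678,1.2183],"dq":[3.5875,-3.617,-0.0943,3.3928],"tcp":[-0.5207,-0.2566,1.0378],"effort":[-0.1723,12.1184,-5.5347,2.1231]}
{"k":12,"\u03b8":[0.6856,-0.9651,0.6658,1.2675],"dq":[3.4104,-3.5501,-0.1717,3.1779],"tcp":[-0.5349,-0.2489,1.0145],"effort":[-0.8576,12.319,-5.8869,2.1677]}
{"k":13,"\u03b8":[0.7353,-1.0177,0.6629,1.3136],"dq":[3.2239,-3.4602,-0.2209,2.9771],"tcp":[-0.5478,-0.2404,0.9918],"effort":[-1.4619,12.3762,-6.1253,2.1809]}
{"k":14,"\u03b8":[0.7822,-1.0687,0.6594,1.3568],"dq":[3.0316,-3.3516,-0.2416,2.7957],"tcp":[-0.5593,-0.2315,0.9698],"effort":[-1.9731,12.3345,-6.2749,2.1668]}
{"k":15,"\u03b8":[0.8262,-1.1181,0.6558,1.3975],"dq":[2.8373,-3.2293,-0.2382,2.6341],"tcp":[-0.5694,-0.2222,0.9485],"effort":[-2.3834,12.2281,-6.354,2.131]}
{"k":16,"\u03b8":[0.8673,-1.1656,0.6523,1.4359],"dq":[2.6446,-3.0982,-0.2168,2.4909],"tcp":[-0.5782,-0.2128,0.9281],"effort":[-2.691,12.0823,-6.3768,2.0791]}
{"k":17,"\u03b8":[0.9055,-1.211,0.6493,1.4723],"dq":[2.4565,-2.9625,-0.1835,2.3638],"tcp":[-0.5856,-0.2035,0.9086],"effort":[-2.8994,11.9153,-6.3547,2.0156]}
{"k":18,"\u03b8":[0.941,-1.2544,0.6469,1.5069],"dq":[2.2753,-2.8255,-0.1436,2.2505],"tcp":[-0.5918,-0.1944,0.8899],"effort":[-3.0172,11.7394,-6.297,1.9447]}
{"k":19,"\u03b8":[0.9738,-1.2958,0.645,1.5398],"dq":[2.1028,-2.6901,-0.1014,2.149],"tcp":[-0.5969,-0.1856,0.8722],"effort":[-3.0556,11.5626,-6.2121,1.8693]}
{"k":20,"\u03b8":[1.0041,-1.3352,0.6438,1.5713],"dq":[1.9399,-2.558,-0.0601,2.0572],"tcp":[-0.6009,-0.1771,0.8554],"effort":[-3.0277,11.3897,-6.1066,1.7921]}
{"k":21,"\u03b8":[1.032,-1.3726,0.6432,1.6015],"dq":[1.7878,-2.4316,-0.0236,1.9727],"tcp":[-0.604,-0.1692,0.8394],"effort":[-2.9465,11.2222,-5.9849,1.715]}
{"k":22,"\u03b8":[1.0578,-1.4082,0.643,1.6305],"dq":[1.6514,-2.3175,-0.007,1.8887],"tcp":[-0.6062,-0.1617,0.8243],"effort":[-2.8266,11.0533,-5.8418,1.6414]}
{"k":23,"\u03b8":[1.0817,-1.4422,0.6429,1.6582],"dq":[1.5274,-2.2128,-0.0016,1.8091],"tcp":[-0.6075,-0.1548,0.81],"effort":[-2.681,10.8877,-5.6884,1.5693]}
{"k":24,"\u03b8":[1.1037,-1.4746,0.643,1.6848],"dq":[1.4121,-2.1133,0.0022,1.737],"tcp":[-0.6082,-0.1484,0.7966],"effort":[-2.5178,10.7318,-5.5354,1.4981]}
{"k":25,"\u03b8":[1.1241,-1.5056,0.643,1.7103],"dq":[1.3046,-2.0185,0.0051,1.6711],"tcp":[-0.6083,-0.1426,0.7839],"effort":[-2.3436,10.5854,-5.3854,1.4287]}
{"k":26,"\u03b8":[1.1429,-1.5352,0.6431,1.7349],"dq":[1.2045,-1.9281,0.0073,1.6102],"tcp":[-0.6077,-0.1373,0.772],"effort":[-2.1635,10.448,-5.2402,1.3619]}
{"k":27,"\u03b8":[1.1603,-1.5635,0.6432,1.7587],"dq":[1.1112,-1.8417,0.0088,1.5534],"tcp":[-0.6067,-0.1324,0.7608],"effort":[-1.9817,10.3187,-5.1006,1.2982]}
{"k":28,"\u03b8":[1.1763,-1.5905,0.6433,1.7815],"dq":[1.0243,-1.7591,0.0098,1.4999],"tcp":[-0.6052,-0.1281,0.7503],"effort":[-1.8015,10.1966,-4.9672,1.238]}
{"k":29,"\u03b8":[1.191,-1.6163,0.6435,1.8036],"dq":[0.9433,-1.6801,0.0104,1.4492],"tcp":[-0.6034,-0.1242,0.7404],"effort":[-1.6252,10.0809,-4.8402,1.1813]}
{"k":30,"\u03b8":[1.2046,-1.6409,0.6436,1.825],"dq":[0.868,-1.6044,0.0106,1.4009],"tcp":[-0.6012,-0.1207,0.7311],"effort":[-1.4548,9.9708,-4.7198,1.128]}
{"k":31,"\u03b8":[1.2171,-1.6645,0.6438,1.8457],"dq":[0.7979,-1.5317,0.0105,1.3546],"tcp":[-0.5987,-0.1176,0.7224],"effort":[-1.2916,9.8656,-4.6057,1.078]}
{"k":32,"\u03b8":[1.2286,-1.6869,0.6439,1.8656],"dq":[0.7327,-1.4619,0.0101,1.31],"tcp":[-0.596,-0.1149,0.7142]}
{"summary": "max |effort| (N\u00b7m): 17.1440"}


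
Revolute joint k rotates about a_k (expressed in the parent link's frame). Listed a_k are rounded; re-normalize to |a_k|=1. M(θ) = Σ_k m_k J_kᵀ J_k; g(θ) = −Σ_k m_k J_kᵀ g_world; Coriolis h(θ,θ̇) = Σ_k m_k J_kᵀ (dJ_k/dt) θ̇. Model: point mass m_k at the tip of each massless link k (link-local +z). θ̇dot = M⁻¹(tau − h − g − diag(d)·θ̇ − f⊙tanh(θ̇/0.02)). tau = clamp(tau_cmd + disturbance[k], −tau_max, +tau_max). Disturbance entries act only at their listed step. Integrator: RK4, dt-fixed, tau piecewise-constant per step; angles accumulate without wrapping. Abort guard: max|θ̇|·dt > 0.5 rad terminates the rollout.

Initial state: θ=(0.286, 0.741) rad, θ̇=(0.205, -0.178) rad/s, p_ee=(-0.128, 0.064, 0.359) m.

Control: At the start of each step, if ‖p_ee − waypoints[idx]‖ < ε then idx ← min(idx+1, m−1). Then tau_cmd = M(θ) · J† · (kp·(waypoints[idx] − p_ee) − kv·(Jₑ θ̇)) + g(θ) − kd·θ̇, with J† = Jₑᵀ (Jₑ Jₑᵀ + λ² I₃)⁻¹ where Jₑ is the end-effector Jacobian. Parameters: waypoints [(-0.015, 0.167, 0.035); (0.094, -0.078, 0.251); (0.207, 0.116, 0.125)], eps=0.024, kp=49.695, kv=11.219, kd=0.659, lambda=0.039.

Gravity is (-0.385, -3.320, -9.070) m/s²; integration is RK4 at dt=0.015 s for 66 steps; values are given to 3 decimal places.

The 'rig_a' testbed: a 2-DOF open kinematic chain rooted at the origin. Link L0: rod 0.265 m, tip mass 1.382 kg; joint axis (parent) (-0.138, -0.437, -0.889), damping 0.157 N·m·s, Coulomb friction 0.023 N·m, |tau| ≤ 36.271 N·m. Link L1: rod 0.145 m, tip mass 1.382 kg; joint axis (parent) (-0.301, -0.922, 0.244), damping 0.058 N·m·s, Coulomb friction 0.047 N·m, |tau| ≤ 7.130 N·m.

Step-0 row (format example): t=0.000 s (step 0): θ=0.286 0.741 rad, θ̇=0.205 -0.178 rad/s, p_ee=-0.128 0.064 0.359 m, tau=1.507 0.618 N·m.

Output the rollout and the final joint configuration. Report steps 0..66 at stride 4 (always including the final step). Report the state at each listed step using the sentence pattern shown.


t=0.060 s (step 4): θ=0.304 0.799 rad, θ̇=0.556 1.315 rad/s, p_ee=-0.135 0.068 0.351 m, tau=0.558 -0.937 N·m.
t=0.120 s (step 8): θ=0.346 0.883 rad, θ̇=0.816 1.469 rad/s, p_ee=-0.145 0.078 0.339 m, tau=0.213 -1.204 N·m.
t=0.180 s (step 12): θ=0.399 0.974 rad, θ̇=0.939 1.541 rad/s, p_ee=-0.155 0.089 0.323 m, tau=0.087 -1.357 N·m.
t=0.240 s (step 16): θ=0.458 1.067 rad, θ̇=1.024 1.580 rad/s, p_ee=-0.163 0.101 0.306 m, tau=0.009 -1.476 N·m.
t=0.300 s (step 20): θ=0.522 1.163 rad, θ̇=1.095 1.594 rad/s, p_ee=-0.169 0.114 0.288 m, tau=-0.059 -1.576 N·m.
t=0.360 s (step 24): θ=0.589 1.258 rad, θ̇=1.154 1.584 rad/s, p_ee=-0.173 0.126 0.269 m, tau=-0.125 -1.656 N·m.
t=0.420 s (step 28): θ=0.660 1.352 rad, θ̇=1.201 1.552 rad/s, p_ee=-0.174 0.138 0.249 m, tau=-0.187 -1.715 N·m.
t=0.480 s (step 32): θ=0.733 1.444 rad, θ̇=1.233 1.497 rad/s, p_ee=-0.173 0.150 0.229 m, tau=-0.246 -1.752 N·m.
t=0.540 s (step 36): θ=0.808 1.531 rad, θ̇=1.251 1.424 rad/s, p_ee=-0.170 0.160 0.210 m, tau=-0.297 -1.768 N·m.
t=0.600 s (step 40): θ=0.883 1.614 rad, θ̇=1.252 1.336 rad/s, p_ee=-0.164 0.169 0.192 m, tau=-0.341 -1.765 N·m.
t=0.660 s (step 44): θ=0.958 1.692 rad, θ̇=1.239 1.240 rad/s, p_ee=-0.158 0.177 0.175 m, tau=-0.376 -1.746 N·m.
t=0.720 s (step 48): θ=1.031 1.763 rad, θ̇=1.212 1.139 rad/s, p_ee=-0.150 0.184 0.160 m, tau=-0.404 -1.714 N·m.
t=0.780 s (step 52): θ=1.103 1.828 rad, θ̇=1.174 1.038 rad/s, p_ee=-0.142 0.189 0.146 m, tau=-0.426 -1.674 N·m.
t=0.840 s (step 56): θ=1.172 1.888 rad, θ̇=1.126 0.941 rad/s, p_ee=-0.133 0.194 0.134 m, tau=-0.442 -1.628 N·m.
t=0.900 s (step 60): θ=1.238 1.941 rad, θ̇=1.073 0.849 rad/s, p_ee=-0.125 0.197 0.123 m, tau=-0.453 -1.579 N·m.
t=0.960 s (step 64): θ=1.301 1.990 rad, θ̇=1.015 0.766 rad/s, p_ee=-0.116 0.200 0.114 m, tau=-0.462 -1.530 N·m.
t=0.990 s (step 66): θ=1.331 2.012 rad, θ̇=0.985 0.727 rad/s, p_ee=-0.112 0.201 0.109 m.
final θ (rad): 1.331 2.012


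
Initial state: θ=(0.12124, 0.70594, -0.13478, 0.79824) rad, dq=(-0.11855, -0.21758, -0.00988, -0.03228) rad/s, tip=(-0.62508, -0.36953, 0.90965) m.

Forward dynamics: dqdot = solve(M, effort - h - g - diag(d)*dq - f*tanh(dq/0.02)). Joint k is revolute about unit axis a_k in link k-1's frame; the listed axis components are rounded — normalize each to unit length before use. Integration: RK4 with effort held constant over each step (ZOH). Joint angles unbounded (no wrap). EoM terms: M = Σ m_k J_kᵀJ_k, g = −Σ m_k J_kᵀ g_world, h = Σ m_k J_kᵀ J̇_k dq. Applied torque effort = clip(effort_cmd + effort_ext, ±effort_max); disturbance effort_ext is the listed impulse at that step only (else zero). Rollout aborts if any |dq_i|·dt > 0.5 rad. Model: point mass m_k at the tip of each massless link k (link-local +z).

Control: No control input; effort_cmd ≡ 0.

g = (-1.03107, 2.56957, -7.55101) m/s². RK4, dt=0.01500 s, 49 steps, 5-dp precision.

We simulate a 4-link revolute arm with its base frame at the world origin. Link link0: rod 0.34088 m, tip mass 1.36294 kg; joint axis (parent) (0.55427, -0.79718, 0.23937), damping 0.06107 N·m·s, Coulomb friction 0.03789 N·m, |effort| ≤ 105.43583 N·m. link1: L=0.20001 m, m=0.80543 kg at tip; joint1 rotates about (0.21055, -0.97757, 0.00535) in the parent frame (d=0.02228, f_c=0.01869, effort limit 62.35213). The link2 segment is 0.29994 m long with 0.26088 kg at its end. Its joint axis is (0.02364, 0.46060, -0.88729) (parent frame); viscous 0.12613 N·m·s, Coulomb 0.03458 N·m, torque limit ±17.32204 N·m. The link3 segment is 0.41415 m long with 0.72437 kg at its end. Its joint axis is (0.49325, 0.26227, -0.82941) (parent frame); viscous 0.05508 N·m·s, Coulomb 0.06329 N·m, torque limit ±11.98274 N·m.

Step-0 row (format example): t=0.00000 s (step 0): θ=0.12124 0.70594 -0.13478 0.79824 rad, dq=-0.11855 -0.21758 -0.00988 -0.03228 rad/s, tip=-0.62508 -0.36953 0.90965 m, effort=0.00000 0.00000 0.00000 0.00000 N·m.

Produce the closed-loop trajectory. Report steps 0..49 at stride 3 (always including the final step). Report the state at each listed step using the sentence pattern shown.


t=0.04500 s (step 3): θ=0.10976 0.71580 -0.11422 0.79892 rad, dq=-0.37769 0.56976 0.55304 0.10104 rad/s, tip=-0.62082 -0.36393 0.91326 m, effort=0.00000 0.00000 0.00000 0.00000 N·m.
t=0.09000 s (step 6): θ=0.08745 0.75635 -0.08843 0.80661 rad, dq=-0.61291 1.23004 0.58381 0.22650 rad/s, tip=-0.62579 -0.35634 0.90377 m, effort=0.00000 0.00000 0.00000 0.00000 N·m.
t=0.13500 s (step 9): θ=0.05475 0.82646 -0.06186 0.81729 rad, dq=-0.83827 1.88553 0.59572 0.21838 rad/s, tip=-0.63965 -0.34610 0.88077 m, effort=0.00000 0.00000 0.00000 0.00000 N·m.
t=0.18000 s (step 12): θ=0.01227 0.92603 -0.03501 0.82293 rad, dq=-1.04602 2.53133 0.55717 0.00600 rad/s, tip=-0.66146 -0.33222 0.84332 m, effort=0.00000 0.00000 0.00000 0.00000 N·m.
t=0.22500 s (step 15): θ=-0.03921 1.05327 -0.01659 0.81775 rad, dq=-1.23846 3.13392 0.31827 -0.30043 rad/s, tip=-0.68921 -0.31395 0.78978 m, effort=0.00000 0.00000 0.00000 0.00000 N·m.
t=0.27000 s (step 18): θ=-0.09858 1.20803 -0.00426 0.78932 rad, dq=-1.39096 3.73431 0.22740 -1.03183 rad/s, tip=-0.72020 -0.29056 0.71848 m, effort=0.00000 0.00000 0.00000 0.00000 N·m.
t=0.31500 s (step 21): θ=-0.16338 1.38787 0.00371 0.71889 rad, dq=-1.47587 4.23538 0.13062 -2.16049 rad/s, tip=-0.75149 -0.26081 0.62814 m, effort=0.00000 0.00000 0.00000 0.00000 N·m.
t=0.36000 s (step 24): θ=-0.22999 1.58660 0.00874 0.58996 rad, dq=-1.46665 4.56262 0.11748 -3.61585 rad/s, tip=-0.77904 -0.22355 0.51741 m, effort=0.00000 0.00000 0.00000 0.00000 N·m.
t=0.40500 s (step 27): θ=-0.29357 1.79509 0.01708 0.39028 rad, dq=-1.33692 4.66354 0.28441 -5.28155 rad/s, tip=-0.79671 -0.17782 0.38512 m, effort=0.00000 0.00000 0.00000 0.00000 N·m.
t=0.45000 s (step 30): θ=-0.34818 2.00263 0.03600 0.11415 rad, dq=-1.06544 4.52028 0.55538 -6.97366 rad/s, tip=-0.79486 -0.12359 0.23164 m, effort=0.00000 0.00000 0.00000 0.00000 N·m.
t=0.49500 s (step 33): θ=-0.38738 2.19868 0.06498 -0.23303 rad, dq=-0.65658 4.16764 0.69462 -8.37160 rad/s, tip=-0.76001 -0.06360 0.06133 m, effort=0.00000 0.00000 0.00000 0.00000 N·m.
t=0.54000 s (step 36): θ=-0.40587 2.37784 0.09557 -0.62628 rad, dq=-0.15277 3.83787 0.64591 -8.85775 rad/s, tip=-0.67801 -0.00628 -0.11453 m, effort=0.00000 0.00000 0.00000 0.00000 N·m.
t=0.58500 s (step 39): θ=-0.40007 2.55290 0.11817 -0.98444 rad, dq=0.42346 4.07968 0.19023 -6.17094 rad/s, tip=-0.54386 0.03358 -0.27871 m, effort=0.00000 0.00000 0.00000 0.00000 N·m.
t=0.63000 s (step 42): θ=-0.36631 2.75740 0.09664 -1.09142 rad, dq=1.08199 5.09602 -1.11367 1.90057 rad/s, tip=-0.37229 0.04895 -0.41901 m, effort=0.00000 0.00000 0.00000 0.00000 N·m.
t=0.67500 s (step 45): θ=-0.30351 3.01666 0.06222 -0.85169 rad, dq=1.65771 6.39043 0.23554 7.64494 rad/s, tip=-0.17795 0.05032 -0.52513 m, effort=0.00000 0.00000 0.00000 0.00000 N·m.
t=0.72000 s (step 48): θ=-0.23297 3.30534 0.10367 -0.49977 rad, dq=1.22677 6.06203 0.68453 7.52652 rad/s, tip=0.03676 0.03883 -0.57340 m, effort=0.00000 0.00000 0.00000 0.00000 N·m.
t=0.73500 s (step 49): θ=-0.21759 3.39314 0.10730 -0.38900 rad, dq=0.81455 5.66012 -0.19786 7.22017 rad/s, tip=0.11094 0.03330 -0.57444 m.


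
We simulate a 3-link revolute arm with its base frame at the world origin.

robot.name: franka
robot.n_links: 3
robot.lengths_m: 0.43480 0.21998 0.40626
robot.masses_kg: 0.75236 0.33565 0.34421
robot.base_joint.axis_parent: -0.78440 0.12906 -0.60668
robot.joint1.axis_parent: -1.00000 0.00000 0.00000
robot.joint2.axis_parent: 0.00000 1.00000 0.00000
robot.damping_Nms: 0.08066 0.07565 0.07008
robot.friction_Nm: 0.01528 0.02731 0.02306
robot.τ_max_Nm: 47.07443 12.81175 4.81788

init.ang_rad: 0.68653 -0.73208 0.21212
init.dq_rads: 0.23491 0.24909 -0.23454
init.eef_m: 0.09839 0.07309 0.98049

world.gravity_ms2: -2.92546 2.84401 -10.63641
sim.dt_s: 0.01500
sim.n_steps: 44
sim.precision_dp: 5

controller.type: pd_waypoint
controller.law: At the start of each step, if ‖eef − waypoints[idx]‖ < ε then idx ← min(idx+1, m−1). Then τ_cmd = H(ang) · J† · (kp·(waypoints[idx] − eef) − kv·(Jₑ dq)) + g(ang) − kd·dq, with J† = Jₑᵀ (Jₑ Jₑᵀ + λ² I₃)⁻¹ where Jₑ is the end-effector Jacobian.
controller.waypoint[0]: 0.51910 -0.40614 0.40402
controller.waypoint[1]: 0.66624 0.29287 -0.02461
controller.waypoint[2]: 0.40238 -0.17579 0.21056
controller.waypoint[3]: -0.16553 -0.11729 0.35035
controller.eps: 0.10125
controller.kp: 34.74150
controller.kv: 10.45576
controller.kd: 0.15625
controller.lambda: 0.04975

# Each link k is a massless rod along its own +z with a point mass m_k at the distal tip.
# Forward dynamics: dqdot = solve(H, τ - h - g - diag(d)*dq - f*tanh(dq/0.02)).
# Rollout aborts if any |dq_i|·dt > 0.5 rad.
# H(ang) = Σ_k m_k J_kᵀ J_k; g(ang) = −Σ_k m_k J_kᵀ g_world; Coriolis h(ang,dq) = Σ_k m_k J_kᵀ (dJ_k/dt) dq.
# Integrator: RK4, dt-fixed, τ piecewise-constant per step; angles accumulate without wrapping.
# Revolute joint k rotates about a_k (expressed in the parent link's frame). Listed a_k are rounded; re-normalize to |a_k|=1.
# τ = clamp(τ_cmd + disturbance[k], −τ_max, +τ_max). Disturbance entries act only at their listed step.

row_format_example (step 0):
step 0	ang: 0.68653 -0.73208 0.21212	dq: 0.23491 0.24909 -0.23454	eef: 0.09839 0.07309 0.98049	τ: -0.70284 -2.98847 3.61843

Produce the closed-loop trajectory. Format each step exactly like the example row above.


step 1	ang: 0.69576 -0.73764 0.21649	dq: 0.99058 -0.97938 0.81200	eef: 0.10023 0.07590 0.97886	τ: -1.12096 -2.30855 2.94677
step 2	ang: 0.71495 -0.75924 0.23488	dq: 1.56249 -1.89048 1.64137	eef: 0.10493 0.07473 0.97350	τ: -1.76271 -1.78783 2.40165
step 3	ang: 0.74135 -0.79230 0.26443	dq: 1.95368 -2.50806 2.29998	eef: 0.11184 0.07057 0.96505	τ: -2.49734 -1.38551 1.94660
step 4	ang: 0.77239 -0.83272 0.30277	dq: 2.18158 -2.87729 2.81379	eef: 0.12040 0.06420 0.95399	τ: -3.22040 -1.06694 1.55785
step 5	ang: 0.80580 -0.87720 0.34788	dq: 2.27202 -3.05309 3.20111	eef: 0.13019 0.05622 0.94076	τ: -3.86555 -0.80532 1.21922
step 6	ang: 0.83973 -0.92325 0.39797	dq: 2.25272 -3.08859 3.47841	eef: 0.14083 0.04708 0.92578	τ: -4.40143 -0.58219 0.91965
step 7	ang: 0.87274 -0.96909 0.45152	dq: 2.14924 -3.02875 3.66209	eef: 0.15205 0.03711 0.90942	τ: -4.82176 -0.38597 0.65156
step 8	ang: 0.90372 -1.01357 0.50723	dq: 1.98299 -2.90836 3.76818	eef: 0.16360 0.02655 0.89203	τ: -5.13490 -0.20988 0.40978
step 9	ang: 0.93187 -1.05597 0.56406	dq: 1.77086 -2.75261 3.81140	eef: 0.17531 0.01559 0.87393	τ: -5.35608 -0.05012 0.19079
step 10	ang: 0.95658 -1.09591 0.62116	dq: 1.52574 -2.57887 3.80458	eef: 0.18703 0.00436 0.85538	τ: -5.50238 0.09548 -0.00780
step 11	ang: 0.97744 -1.13319 0.67786	dq: 1.25716 -2.39862 3.75830	eef: 0.19862 -0.00702 0.83660	τ: -5.59003 0.22824 -0.18763
step 12	ang: 0.99416 -1.16777 0.73363	dq: 0.97214 -2.21911 3.68106	eef: 0.21001 -0.01847 0.81777	τ: -5.63306 0.34907 -0.34982
step 13	ang: 1.00651 -1.19970 0.78806	dq: 0.67578 -2.04465 3.57950	eef: 0.22111 -0.02992 0.79905	τ: -5.64285 0.45878 -0.49521
step 14	ang: 1.01436 -1.22908 0.84082	dq: 0.37186 -1.87752 3.45874	eef: 0.23186 -0.04130 0.78056	τ: -5.62813 0.55810 -0.62445
step 15	ang: 1.01762 -1.25601 0.89166	dq: 0.06315 -1.71862 3.32277	eef: 0.24221 -0.05256 0.76240	τ: -5.59511 0.64778 -0.73808
step 16	ang: 1.01625 -1.28065 0.94037	dq: -0.24565 -1.57013 3.17468	eef: 0.25213 -0.06367 0.74467	τ: -5.55191 0.72891 -0.83660
step 17	ang: 1.01024 -1.30311 0.98679	dq: -0.55526 -1.42909 3.01691	eef: 0.26159 -0.07457 0.72744	τ: -5.49655 0.80187 -0.92047
step 18	ang: 0.99959 -1.32351 1.03079	dq: -0.86469 -1.29397 2.85155	eef: 0.27059 -0.08526 0.71076	τ: -5.42854 0.86732 -0.99021
step 19	ang: 0.98431 -1.34193 1.07226	dq: -1.17239 -1.16352 2.68041	eef: 0.27911 -0.09573 0.69470	τ: -5.34701 0.92601 -1.04631
step 20	ang: 0.96444 -1.35842 1.11114	dq: -1.47681 -1.03630 2.50511	eef: 0.28717 -0.10597 0.67930	τ: -5.24994 0.97865 -1.08935
step 21	ang: 0.94005 -1.37301 1.14737	dq: -1.77626 -0.91086 2.32716	eef: 0.29478 -0.11599 0.66460	τ: -5.13446 1.02596 -1.11991
step 22	ang: 0.91121 -1.38573 1.18093	dq: -2.06886 -0.78588 2.14800	eef: 0.30198 -0.12581 0.65062	τ: -4.99716 1.06863 -1.13863
step 23	ang: 0.87805 -1.39658 1.21180	dq: -2.35246 -0.66026 1.96901	eef: 0.30879 -0.13546 0.63738	τ: -4.83443 1.10740 -1.14620
step 24	ang: 0.84073 -1.40554 1.23999	dq: -2.62467 -0.53323 1.79151	eef: 0.31525 -0.14497 0.62489	τ: -4.64275 1.14296 -1.14337
step 25	ang: 0.79943 -1.41258 1.26555	dq: -2.88284 -0.40450 1.61677	eef: 0.32141 -0.15437 0.61314	τ: -4.41913 1.17608 -1.13091
step 26	ang: 0.75438 -1.41769 1.28852	dq: -3.12416 -0.27425 1.44595	eef: 0.32732 -0.16369 0.60210	τ: -4.16136 1.20749 -1.10965
step 27	ang: 0.70586 -1.42083 1.30896	dq: -3.34570 -0.14319 1.28014	eef: 0.33303 -0.17296 0.59176	τ: -3.86842 1.23797 -1.08046
step 28	ang: 0.65419 -1.42202 1.32696	dq: -3.54440 -0.01327 1.12027	eef: 0.33858 -0.18222 0.58207	τ: -3.54056 1.26870 -1.04426
step 29	ang: 0.59976 -1.42138 1.34260	dq: -3.71408 0.09834 0.96611	eef: 0.34402 -0.19150 0.57295	τ: -3.17781 1.30964 -1.00159
step 30	ang: 0.54299 -1.41911 1.35599	dq: -3.85624 0.20634 0.81864	eef: 0.34939 -0.20082 0.56434	τ: -2.78433 1.35196 -0.95315
step 31	ang: 0.48431 -1.41524 1.36721	dq: -3.96943 0.31141 0.67881	eef: 0.35473 -0.21018 0.55616	τ: -2.36546 1.39453 -0.90012
step 32	ang: 0.42417 -1.40984 1.37641	dq: -4.05199 0.41079 0.54728	eef: 0.36009 -0.21957 0.54839	τ: -1.92754 1.43803 -0.84368
step 33	ang: 0.36302 -1.40301 1.38369	dq: -4.10304 0.50186 0.42456	eef: 0.36551 -0.22897 0.54096	τ: -1.47787 1.48296 -0.78496
step 34	ang: 0.30134 -1.39489 1.38921	dq: -4.12244 0.58235 0.31097	eef: 0.37101 -0.23833 0.53382	τ: -1.02432 1.52959 -0.72506
step 35	ang: 0.23961 -1.38565 1.39308	dq: -4.11086 0.65048 0.20674	eef: 0.37661 -0.24763 0.52692	τ: -0.57482 1.57796 -0.66501
step 36	ang: 0.17827 -1.37549 1.39547	dq: -4.06970 0.70502 0.11195	eef: 0.38230 -0.25682 0.52022	τ: -0.13700 1.62787 -0.60573
step 37	ang: 0.11776 -1.36462 1.39651	dq: -4.00103 0.74539 0.02675	eef: 0.38810 -0.26586 0.51370	τ: 0.28220 1.67894 -0.54818
step 38	ang: 0.05846 -1.35324 1.39638	dq: -3.90816 0.77199 -0.04129	eef: 0.39398 -0.27467 0.50731	τ: 0.67601 1.73045 -0.49878
step 39	ang: 0.00072 -1.34157 1.39534	dq: -3.79376 0.78473 -0.09758	eef: 0.39995 -0.28318 0.50102	τ: 1.03930 1.78170 -0.45453
step 40	ang: -0.05517 -1.32980 1.39350	dq: -3.66081 0.78457 -0.14720	eef: 0.40595 -0.29134 0.49484	τ: 1.36948 1.83201 -0.41229
step 41	ang: -0.10895 -1.31811 1.39097	dq: -3.51278 0.77317 -0.19010	eef: 0.41196 -0.29913 0.48876	τ: 1.66497 1.88065 -0.37256
step 42	ang: -0.16043 -1.30667 1.38784	dq: -3.35307 0.75236 -0.22634	eef: 0.41795 -0.30653 0.48279	τ: 1.92519 1.92693 -0.33572
step 43	ang: -0.20944 -1.29559 1.38422	dq: -3.18493 0.72399 -0.25610	eef: 0.42387 -0.31353 0.47694	τ: 2.15047 1.97023 -0.30202
step 44	ang: -0.25590 -1.28498 1.38020	dq: -3.01139 0.68986 -0.27966	eef: 0.42969 -0.32011 0.47122
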